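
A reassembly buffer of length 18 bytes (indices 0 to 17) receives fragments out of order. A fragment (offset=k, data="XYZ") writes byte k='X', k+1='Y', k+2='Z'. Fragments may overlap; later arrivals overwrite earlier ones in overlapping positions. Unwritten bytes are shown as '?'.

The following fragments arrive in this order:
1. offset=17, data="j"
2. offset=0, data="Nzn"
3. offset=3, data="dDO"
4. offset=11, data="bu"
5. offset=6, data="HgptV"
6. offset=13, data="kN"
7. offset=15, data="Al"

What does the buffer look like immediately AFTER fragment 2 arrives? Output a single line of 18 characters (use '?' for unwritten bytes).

Answer: Nzn??????????????j

Derivation:
Fragment 1: offset=17 data="j" -> buffer=?????????????????j
Fragment 2: offset=0 data="Nzn" -> buffer=Nzn??????????????j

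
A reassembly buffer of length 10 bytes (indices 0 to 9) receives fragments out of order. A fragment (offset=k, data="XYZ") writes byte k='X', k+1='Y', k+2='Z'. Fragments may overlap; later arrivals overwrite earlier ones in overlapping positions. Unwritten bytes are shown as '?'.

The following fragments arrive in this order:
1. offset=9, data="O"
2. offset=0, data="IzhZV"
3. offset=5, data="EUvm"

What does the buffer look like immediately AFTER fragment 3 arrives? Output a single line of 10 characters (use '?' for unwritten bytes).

Answer: IzhZVEUvmO

Derivation:
Fragment 1: offset=9 data="O" -> buffer=?????????O
Fragment 2: offset=0 data="IzhZV" -> buffer=IzhZV????O
Fragment 3: offset=5 data="EUvm" -> buffer=IzhZVEUvmO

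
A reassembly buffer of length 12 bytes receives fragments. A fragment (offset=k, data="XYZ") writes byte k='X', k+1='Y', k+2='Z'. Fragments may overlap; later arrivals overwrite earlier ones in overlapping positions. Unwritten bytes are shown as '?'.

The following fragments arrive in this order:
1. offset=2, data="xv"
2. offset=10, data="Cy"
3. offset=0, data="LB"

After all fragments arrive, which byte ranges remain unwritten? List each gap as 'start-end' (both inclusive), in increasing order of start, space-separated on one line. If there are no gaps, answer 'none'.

Answer: 4-9

Derivation:
Fragment 1: offset=2 len=2
Fragment 2: offset=10 len=2
Fragment 3: offset=0 len=2
Gaps: 4-9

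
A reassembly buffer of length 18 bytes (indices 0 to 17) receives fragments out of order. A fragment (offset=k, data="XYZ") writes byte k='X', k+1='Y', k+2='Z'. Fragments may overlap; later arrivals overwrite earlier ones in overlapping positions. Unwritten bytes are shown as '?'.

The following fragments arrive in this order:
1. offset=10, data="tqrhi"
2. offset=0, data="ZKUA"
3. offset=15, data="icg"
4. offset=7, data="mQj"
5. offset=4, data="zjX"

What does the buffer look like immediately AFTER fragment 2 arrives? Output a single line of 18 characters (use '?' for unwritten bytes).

Fragment 1: offset=10 data="tqrhi" -> buffer=??????????tqrhi???
Fragment 2: offset=0 data="ZKUA" -> buffer=ZKUA??????tqrhi???

Answer: ZKUA??????tqrhi???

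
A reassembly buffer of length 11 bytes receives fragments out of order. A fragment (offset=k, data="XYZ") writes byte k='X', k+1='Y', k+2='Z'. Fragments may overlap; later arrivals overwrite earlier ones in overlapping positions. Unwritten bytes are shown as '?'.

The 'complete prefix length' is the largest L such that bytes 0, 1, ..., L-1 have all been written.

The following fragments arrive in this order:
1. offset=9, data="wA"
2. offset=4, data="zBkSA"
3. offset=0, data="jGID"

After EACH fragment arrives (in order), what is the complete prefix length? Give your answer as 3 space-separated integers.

Fragment 1: offset=9 data="wA" -> buffer=?????????wA -> prefix_len=0
Fragment 2: offset=4 data="zBkSA" -> buffer=????zBkSAwA -> prefix_len=0
Fragment 3: offset=0 data="jGID" -> buffer=jGIDzBkSAwA -> prefix_len=11

Answer: 0 0 11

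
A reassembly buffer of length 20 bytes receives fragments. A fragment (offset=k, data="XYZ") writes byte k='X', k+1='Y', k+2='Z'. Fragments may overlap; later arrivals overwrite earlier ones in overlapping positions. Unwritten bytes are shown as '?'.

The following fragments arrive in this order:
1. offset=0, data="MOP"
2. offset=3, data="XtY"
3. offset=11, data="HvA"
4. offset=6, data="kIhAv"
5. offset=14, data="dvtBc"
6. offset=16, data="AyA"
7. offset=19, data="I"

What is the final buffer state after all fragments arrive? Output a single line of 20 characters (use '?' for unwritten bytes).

Fragment 1: offset=0 data="MOP" -> buffer=MOP?????????????????
Fragment 2: offset=3 data="XtY" -> buffer=MOPXtY??????????????
Fragment 3: offset=11 data="HvA" -> buffer=MOPXtY?????HvA??????
Fragment 4: offset=6 data="kIhAv" -> buffer=MOPXtYkIhAvHvA??????
Fragment 5: offset=14 data="dvtBc" -> buffer=MOPXtYkIhAvHvAdvtBc?
Fragment 6: offset=16 data="AyA" -> buffer=MOPXtYkIhAvHvAdvAyA?
Fragment 7: offset=19 data="I" -> buffer=MOPXtYkIhAvHvAdvAyAI

Answer: MOPXtYkIhAvHvAdvAyAI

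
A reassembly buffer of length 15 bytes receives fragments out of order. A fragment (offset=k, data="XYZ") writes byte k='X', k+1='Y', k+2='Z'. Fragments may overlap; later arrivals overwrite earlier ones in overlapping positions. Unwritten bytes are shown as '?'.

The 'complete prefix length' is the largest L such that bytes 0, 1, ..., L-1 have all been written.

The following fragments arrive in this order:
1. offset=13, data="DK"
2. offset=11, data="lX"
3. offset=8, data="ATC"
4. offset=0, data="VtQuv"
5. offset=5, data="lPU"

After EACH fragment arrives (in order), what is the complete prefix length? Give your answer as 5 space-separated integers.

Fragment 1: offset=13 data="DK" -> buffer=?????????????DK -> prefix_len=0
Fragment 2: offset=11 data="lX" -> buffer=???????????lXDK -> prefix_len=0
Fragment 3: offset=8 data="ATC" -> buffer=????????ATClXDK -> prefix_len=0
Fragment 4: offset=0 data="VtQuv" -> buffer=VtQuv???ATClXDK -> prefix_len=5
Fragment 5: offset=5 data="lPU" -> buffer=VtQuvlPUATClXDK -> prefix_len=15

Answer: 0 0 0 5 15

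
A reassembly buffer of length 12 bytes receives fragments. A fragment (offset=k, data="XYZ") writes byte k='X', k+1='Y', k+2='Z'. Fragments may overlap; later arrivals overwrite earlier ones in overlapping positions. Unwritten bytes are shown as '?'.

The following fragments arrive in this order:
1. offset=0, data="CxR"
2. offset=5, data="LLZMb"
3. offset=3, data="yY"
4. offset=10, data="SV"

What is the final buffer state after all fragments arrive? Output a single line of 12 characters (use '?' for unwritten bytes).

Fragment 1: offset=0 data="CxR" -> buffer=CxR?????????
Fragment 2: offset=5 data="LLZMb" -> buffer=CxR??LLZMb??
Fragment 3: offset=3 data="yY" -> buffer=CxRyYLLZMb??
Fragment 4: offset=10 data="SV" -> buffer=CxRyYLLZMbSV

Answer: CxRyYLLZMbSV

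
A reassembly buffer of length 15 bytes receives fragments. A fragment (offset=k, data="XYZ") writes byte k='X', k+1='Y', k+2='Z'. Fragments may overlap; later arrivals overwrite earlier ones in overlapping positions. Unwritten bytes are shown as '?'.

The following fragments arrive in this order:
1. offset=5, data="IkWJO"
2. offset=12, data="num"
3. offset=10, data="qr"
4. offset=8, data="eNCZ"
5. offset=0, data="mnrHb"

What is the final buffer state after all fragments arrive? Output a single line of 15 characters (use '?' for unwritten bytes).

Answer: mnrHbIkWeNCZnum

Derivation:
Fragment 1: offset=5 data="IkWJO" -> buffer=?????IkWJO?????
Fragment 2: offset=12 data="num" -> buffer=?????IkWJO??num
Fragment 3: offset=10 data="qr" -> buffer=?????IkWJOqrnum
Fragment 4: offset=8 data="eNCZ" -> buffer=?????IkWeNCZnum
Fragment 5: offset=0 data="mnrHb" -> buffer=mnrHbIkWeNCZnum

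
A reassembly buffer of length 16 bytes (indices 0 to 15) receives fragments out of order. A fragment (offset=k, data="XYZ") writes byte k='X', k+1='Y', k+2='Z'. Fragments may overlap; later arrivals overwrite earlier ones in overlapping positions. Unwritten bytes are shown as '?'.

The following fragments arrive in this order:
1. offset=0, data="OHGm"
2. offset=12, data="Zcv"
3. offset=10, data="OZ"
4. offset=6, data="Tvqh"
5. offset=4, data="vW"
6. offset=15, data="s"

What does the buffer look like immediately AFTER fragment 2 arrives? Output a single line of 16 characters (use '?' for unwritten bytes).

Fragment 1: offset=0 data="OHGm" -> buffer=OHGm????????????
Fragment 2: offset=12 data="Zcv" -> buffer=OHGm????????Zcv?

Answer: OHGm????????Zcv?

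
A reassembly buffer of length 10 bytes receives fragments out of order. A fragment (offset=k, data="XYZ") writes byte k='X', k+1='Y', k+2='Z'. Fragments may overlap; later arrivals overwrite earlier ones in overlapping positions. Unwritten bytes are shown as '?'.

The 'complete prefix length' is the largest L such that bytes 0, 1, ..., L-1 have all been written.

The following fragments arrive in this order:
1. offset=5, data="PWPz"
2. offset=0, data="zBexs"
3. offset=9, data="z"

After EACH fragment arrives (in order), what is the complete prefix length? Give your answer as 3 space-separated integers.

Fragment 1: offset=5 data="PWPz" -> buffer=?????PWPz? -> prefix_len=0
Fragment 2: offset=0 data="zBexs" -> buffer=zBexsPWPz? -> prefix_len=9
Fragment 3: offset=9 data="z" -> buffer=zBexsPWPzz -> prefix_len=10

Answer: 0 9 10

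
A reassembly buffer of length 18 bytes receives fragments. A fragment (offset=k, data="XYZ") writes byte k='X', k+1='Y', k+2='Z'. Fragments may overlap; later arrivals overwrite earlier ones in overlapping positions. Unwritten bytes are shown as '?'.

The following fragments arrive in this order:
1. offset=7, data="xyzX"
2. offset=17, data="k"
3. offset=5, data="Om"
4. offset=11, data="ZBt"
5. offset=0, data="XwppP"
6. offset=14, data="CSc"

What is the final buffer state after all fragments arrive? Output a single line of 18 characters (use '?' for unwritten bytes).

Fragment 1: offset=7 data="xyzX" -> buffer=???????xyzX???????
Fragment 2: offset=17 data="k" -> buffer=???????xyzX??????k
Fragment 3: offset=5 data="Om" -> buffer=?????OmxyzX??????k
Fragment 4: offset=11 data="ZBt" -> buffer=?????OmxyzXZBt???k
Fragment 5: offset=0 data="XwppP" -> buffer=XwppPOmxyzXZBt???k
Fragment 6: offset=14 data="CSc" -> buffer=XwppPOmxyzXZBtCSck

Answer: XwppPOmxyzXZBtCSck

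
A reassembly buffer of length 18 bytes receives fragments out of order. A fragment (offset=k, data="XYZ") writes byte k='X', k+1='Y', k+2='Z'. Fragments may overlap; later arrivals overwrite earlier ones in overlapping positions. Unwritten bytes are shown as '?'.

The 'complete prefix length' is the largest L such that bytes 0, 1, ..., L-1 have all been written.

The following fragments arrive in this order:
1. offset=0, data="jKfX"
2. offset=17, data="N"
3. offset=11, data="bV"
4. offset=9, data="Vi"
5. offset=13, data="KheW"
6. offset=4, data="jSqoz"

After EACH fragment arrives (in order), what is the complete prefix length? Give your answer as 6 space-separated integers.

Fragment 1: offset=0 data="jKfX" -> buffer=jKfX?????????????? -> prefix_len=4
Fragment 2: offset=17 data="N" -> buffer=jKfX?????????????N -> prefix_len=4
Fragment 3: offset=11 data="bV" -> buffer=jKfX???????bV????N -> prefix_len=4
Fragment 4: offset=9 data="Vi" -> buffer=jKfX?????VibV????N -> prefix_len=4
Fragment 5: offset=13 data="KheW" -> buffer=jKfX?????VibVKheWN -> prefix_len=4
Fragment 6: offset=4 data="jSqoz" -> buffer=jKfXjSqozVibVKheWN -> prefix_len=18

Answer: 4 4 4 4 4 18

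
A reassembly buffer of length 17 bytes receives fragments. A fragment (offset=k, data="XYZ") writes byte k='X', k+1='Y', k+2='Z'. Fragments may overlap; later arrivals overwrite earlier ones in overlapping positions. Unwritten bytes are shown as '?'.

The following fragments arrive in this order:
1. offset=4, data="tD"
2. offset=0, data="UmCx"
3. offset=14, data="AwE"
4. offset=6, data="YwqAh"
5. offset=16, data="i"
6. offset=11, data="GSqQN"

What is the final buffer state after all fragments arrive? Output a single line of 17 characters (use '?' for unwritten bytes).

Answer: UmCxtDYwqAhGSqQNi

Derivation:
Fragment 1: offset=4 data="tD" -> buffer=????tD???????????
Fragment 2: offset=0 data="UmCx" -> buffer=UmCxtD???????????
Fragment 3: offset=14 data="AwE" -> buffer=UmCxtD????????AwE
Fragment 4: offset=6 data="YwqAh" -> buffer=UmCxtDYwqAh???AwE
Fragment 5: offset=16 data="i" -> buffer=UmCxtDYwqAh???Awi
Fragment 6: offset=11 data="GSqQN" -> buffer=UmCxtDYwqAhGSqQNi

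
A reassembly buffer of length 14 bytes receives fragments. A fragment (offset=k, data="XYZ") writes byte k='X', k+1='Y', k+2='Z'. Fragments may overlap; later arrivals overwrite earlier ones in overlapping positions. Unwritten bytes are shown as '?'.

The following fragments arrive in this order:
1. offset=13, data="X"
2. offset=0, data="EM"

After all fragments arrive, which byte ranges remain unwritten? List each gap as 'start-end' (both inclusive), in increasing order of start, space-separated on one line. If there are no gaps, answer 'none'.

Answer: 2-12

Derivation:
Fragment 1: offset=13 len=1
Fragment 2: offset=0 len=2
Gaps: 2-12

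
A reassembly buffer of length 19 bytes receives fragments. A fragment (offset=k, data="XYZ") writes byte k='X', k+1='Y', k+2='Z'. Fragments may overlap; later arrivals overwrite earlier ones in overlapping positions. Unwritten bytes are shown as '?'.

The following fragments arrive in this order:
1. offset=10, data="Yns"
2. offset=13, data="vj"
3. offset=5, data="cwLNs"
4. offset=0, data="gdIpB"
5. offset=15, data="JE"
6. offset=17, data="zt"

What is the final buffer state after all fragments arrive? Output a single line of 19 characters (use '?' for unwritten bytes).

Fragment 1: offset=10 data="Yns" -> buffer=??????????Yns??????
Fragment 2: offset=13 data="vj" -> buffer=??????????Ynsvj????
Fragment 3: offset=5 data="cwLNs" -> buffer=?????cwLNsYnsvj????
Fragment 4: offset=0 data="gdIpB" -> buffer=gdIpBcwLNsYnsvj????
Fragment 5: offset=15 data="JE" -> buffer=gdIpBcwLNsYnsvjJE??
Fragment 6: offset=17 data="zt" -> buffer=gdIpBcwLNsYnsvjJEzt

Answer: gdIpBcwLNsYnsvjJEzt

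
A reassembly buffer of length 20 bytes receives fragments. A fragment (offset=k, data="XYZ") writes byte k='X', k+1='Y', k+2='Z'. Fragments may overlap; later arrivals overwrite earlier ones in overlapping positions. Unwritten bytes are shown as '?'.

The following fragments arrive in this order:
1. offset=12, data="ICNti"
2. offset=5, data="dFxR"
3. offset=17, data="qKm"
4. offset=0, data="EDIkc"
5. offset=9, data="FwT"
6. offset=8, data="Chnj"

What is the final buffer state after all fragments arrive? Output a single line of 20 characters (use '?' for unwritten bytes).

Fragment 1: offset=12 data="ICNti" -> buffer=????????????ICNti???
Fragment 2: offset=5 data="dFxR" -> buffer=?????dFxR???ICNti???
Fragment 3: offset=17 data="qKm" -> buffer=?????dFxR???ICNtiqKm
Fragment 4: offset=0 data="EDIkc" -> buffer=EDIkcdFxR???ICNtiqKm
Fragment 5: offset=9 data="FwT" -> buffer=EDIkcdFxRFwTICNtiqKm
Fragment 6: offset=8 data="Chnj" -> buffer=EDIkcdFxChnjICNtiqKm

Answer: EDIkcdFxChnjICNtiqKm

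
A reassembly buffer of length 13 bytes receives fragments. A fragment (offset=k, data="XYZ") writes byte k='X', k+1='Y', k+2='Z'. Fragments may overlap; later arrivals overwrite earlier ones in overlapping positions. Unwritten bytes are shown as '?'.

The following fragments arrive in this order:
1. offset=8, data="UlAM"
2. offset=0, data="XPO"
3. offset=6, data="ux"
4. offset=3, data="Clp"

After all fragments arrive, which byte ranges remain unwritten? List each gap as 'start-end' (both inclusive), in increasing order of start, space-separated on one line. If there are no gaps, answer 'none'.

Fragment 1: offset=8 len=4
Fragment 2: offset=0 len=3
Fragment 3: offset=6 len=2
Fragment 4: offset=3 len=3
Gaps: 12-12

Answer: 12-12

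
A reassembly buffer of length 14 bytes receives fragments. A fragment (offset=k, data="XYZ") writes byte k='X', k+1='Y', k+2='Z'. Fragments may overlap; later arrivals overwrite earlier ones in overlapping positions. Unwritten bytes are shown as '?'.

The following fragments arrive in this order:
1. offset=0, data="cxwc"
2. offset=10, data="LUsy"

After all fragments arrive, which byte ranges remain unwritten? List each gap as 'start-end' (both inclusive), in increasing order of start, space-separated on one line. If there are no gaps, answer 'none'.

Fragment 1: offset=0 len=4
Fragment 2: offset=10 len=4
Gaps: 4-9

Answer: 4-9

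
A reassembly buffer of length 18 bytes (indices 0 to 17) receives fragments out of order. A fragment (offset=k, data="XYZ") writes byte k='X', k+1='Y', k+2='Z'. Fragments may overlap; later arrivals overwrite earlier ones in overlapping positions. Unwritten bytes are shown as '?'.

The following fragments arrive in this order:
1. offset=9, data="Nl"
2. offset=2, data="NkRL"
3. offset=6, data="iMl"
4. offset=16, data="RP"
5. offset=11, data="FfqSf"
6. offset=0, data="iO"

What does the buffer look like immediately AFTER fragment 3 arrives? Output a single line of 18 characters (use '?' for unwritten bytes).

Answer: ??NkRLiMlNl???????

Derivation:
Fragment 1: offset=9 data="Nl" -> buffer=?????????Nl???????
Fragment 2: offset=2 data="NkRL" -> buffer=??NkRL???Nl???????
Fragment 3: offset=6 data="iMl" -> buffer=??NkRLiMlNl???????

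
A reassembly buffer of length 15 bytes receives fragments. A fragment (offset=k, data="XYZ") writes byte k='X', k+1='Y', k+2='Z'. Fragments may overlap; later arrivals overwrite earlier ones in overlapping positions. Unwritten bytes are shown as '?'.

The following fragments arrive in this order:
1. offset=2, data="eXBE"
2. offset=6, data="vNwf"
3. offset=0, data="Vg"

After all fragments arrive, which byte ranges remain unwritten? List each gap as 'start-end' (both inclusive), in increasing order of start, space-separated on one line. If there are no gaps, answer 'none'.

Fragment 1: offset=2 len=4
Fragment 2: offset=6 len=4
Fragment 3: offset=0 len=2
Gaps: 10-14

Answer: 10-14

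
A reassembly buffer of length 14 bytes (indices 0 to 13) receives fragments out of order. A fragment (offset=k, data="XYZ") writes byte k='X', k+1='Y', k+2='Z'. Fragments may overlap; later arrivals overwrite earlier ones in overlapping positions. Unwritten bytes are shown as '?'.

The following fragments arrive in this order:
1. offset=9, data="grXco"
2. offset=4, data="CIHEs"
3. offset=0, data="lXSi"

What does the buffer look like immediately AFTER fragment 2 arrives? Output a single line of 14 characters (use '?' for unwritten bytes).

Answer: ????CIHEsgrXco

Derivation:
Fragment 1: offset=9 data="grXco" -> buffer=?????????grXco
Fragment 2: offset=4 data="CIHEs" -> buffer=????CIHEsgrXco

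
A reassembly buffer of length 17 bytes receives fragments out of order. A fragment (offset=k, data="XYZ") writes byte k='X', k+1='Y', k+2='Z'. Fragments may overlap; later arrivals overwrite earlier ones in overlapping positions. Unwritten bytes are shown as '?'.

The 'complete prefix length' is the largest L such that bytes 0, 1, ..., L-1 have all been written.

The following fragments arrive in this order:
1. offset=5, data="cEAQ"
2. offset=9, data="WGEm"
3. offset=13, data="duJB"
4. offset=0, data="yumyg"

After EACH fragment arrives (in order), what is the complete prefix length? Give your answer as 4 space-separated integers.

Fragment 1: offset=5 data="cEAQ" -> buffer=?????cEAQ???????? -> prefix_len=0
Fragment 2: offset=9 data="WGEm" -> buffer=?????cEAQWGEm???? -> prefix_len=0
Fragment 3: offset=13 data="duJB" -> buffer=?????cEAQWGEmduJB -> prefix_len=0
Fragment 4: offset=0 data="yumyg" -> buffer=yumygcEAQWGEmduJB -> prefix_len=17

Answer: 0 0 0 17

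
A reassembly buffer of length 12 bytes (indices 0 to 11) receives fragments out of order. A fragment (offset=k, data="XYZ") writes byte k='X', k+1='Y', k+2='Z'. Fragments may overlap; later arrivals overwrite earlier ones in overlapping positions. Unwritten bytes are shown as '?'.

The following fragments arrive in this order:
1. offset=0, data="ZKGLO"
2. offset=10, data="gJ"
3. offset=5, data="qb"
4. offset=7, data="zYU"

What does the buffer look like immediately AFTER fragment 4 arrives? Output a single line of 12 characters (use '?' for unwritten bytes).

Fragment 1: offset=0 data="ZKGLO" -> buffer=ZKGLO???????
Fragment 2: offset=10 data="gJ" -> buffer=ZKGLO?????gJ
Fragment 3: offset=5 data="qb" -> buffer=ZKGLOqb???gJ
Fragment 4: offset=7 data="zYU" -> buffer=ZKGLOqbzYUgJ

Answer: ZKGLOqbzYUgJ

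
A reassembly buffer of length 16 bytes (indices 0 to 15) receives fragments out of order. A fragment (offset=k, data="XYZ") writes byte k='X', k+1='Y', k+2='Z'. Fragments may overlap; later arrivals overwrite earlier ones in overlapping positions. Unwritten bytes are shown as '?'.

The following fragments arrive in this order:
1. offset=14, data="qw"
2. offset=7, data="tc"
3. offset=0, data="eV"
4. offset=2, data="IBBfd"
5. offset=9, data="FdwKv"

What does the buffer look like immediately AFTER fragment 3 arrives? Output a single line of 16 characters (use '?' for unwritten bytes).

Answer: eV?????tc?????qw

Derivation:
Fragment 1: offset=14 data="qw" -> buffer=??????????????qw
Fragment 2: offset=7 data="tc" -> buffer=???????tc?????qw
Fragment 3: offset=0 data="eV" -> buffer=eV?????tc?????qw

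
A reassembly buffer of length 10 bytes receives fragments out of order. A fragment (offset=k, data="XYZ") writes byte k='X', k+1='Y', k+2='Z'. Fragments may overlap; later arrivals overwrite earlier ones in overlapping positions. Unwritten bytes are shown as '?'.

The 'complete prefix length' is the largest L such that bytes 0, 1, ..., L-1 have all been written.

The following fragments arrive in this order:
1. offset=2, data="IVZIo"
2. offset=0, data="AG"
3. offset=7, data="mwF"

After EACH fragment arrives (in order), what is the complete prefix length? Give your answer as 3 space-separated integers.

Answer: 0 7 10

Derivation:
Fragment 1: offset=2 data="IVZIo" -> buffer=??IVZIo??? -> prefix_len=0
Fragment 2: offset=0 data="AG" -> buffer=AGIVZIo??? -> prefix_len=7
Fragment 3: offset=7 data="mwF" -> buffer=AGIVZIomwF -> prefix_len=10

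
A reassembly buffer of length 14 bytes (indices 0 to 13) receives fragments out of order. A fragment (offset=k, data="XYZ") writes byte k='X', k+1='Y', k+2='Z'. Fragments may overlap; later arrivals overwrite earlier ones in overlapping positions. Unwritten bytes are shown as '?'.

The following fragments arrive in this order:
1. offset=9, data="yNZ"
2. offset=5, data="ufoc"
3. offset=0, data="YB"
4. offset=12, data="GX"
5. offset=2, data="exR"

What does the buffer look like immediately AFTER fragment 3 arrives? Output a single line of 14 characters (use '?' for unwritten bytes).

Answer: YB???ufocyNZ??

Derivation:
Fragment 1: offset=9 data="yNZ" -> buffer=?????????yNZ??
Fragment 2: offset=5 data="ufoc" -> buffer=?????ufocyNZ??
Fragment 3: offset=0 data="YB" -> buffer=YB???ufocyNZ??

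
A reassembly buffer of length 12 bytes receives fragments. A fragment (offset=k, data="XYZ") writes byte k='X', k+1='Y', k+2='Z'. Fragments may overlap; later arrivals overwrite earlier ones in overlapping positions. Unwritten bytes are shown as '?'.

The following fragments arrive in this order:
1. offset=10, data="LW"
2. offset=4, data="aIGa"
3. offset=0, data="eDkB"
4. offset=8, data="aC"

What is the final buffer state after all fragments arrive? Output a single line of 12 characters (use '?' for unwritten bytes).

Fragment 1: offset=10 data="LW" -> buffer=??????????LW
Fragment 2: offset=4 data="aIGa" -> buffer=????aIGa??LW
Fragment 3: offset=0 data="eDkB" -> buffer=eDkBaIGa??LW
Fragment 4: offset=8 data="aC" -> buffer=eDkBaIGaaCLW

Answer: eDkBaIGaaCLW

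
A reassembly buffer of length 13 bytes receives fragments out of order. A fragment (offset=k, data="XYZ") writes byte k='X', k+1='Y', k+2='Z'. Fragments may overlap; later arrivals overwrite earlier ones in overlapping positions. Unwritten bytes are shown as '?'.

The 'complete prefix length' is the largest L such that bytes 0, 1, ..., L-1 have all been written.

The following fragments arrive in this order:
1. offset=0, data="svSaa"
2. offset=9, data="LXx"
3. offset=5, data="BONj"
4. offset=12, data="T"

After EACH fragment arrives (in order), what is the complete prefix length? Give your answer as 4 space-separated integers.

Answer: 5 5 12 13

Derivation:
Fragment 1: offset=0 data="svSaa" -> buffer=svSaa???????? -> prefix_len=5
Fragment 2: offset=9 data="LXx" -> buffer=svSaa????LXx? -> prefix_len=5
Fragment 3: offset=5 data="BONj" -> buffer=svSaaBONjLXx? -> prefix_len=12
Fragment 4: offset=12 data="T" -> buffer=svSaaBONjLXxT -> prefix_len=13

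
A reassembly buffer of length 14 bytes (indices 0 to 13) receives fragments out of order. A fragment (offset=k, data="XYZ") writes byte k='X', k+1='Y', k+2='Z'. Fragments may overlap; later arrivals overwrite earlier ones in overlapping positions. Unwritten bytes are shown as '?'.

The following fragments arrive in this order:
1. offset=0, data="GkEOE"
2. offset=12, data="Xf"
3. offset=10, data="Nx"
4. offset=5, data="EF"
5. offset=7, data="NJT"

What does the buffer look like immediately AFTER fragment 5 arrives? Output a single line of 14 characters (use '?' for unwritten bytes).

Fragment 1: offset=0 data="GkEOE" -> buffer=GkEOE?????????
Fragment 2: offset=12 data="Xf" -> buffer=GkEOE???????Xf
Fragment 3: offset=10 data="Nx" -> buffer=GkEOE?????NxXf
Fragment 4: offset=5 data="EF" -> buffer=GkEOEEF???NxXf
Fragment 5: offset=7 data="NJT" -> buffer=GkEOEEFNJTNxXf

Answer: GkEOEEFNJTNxXf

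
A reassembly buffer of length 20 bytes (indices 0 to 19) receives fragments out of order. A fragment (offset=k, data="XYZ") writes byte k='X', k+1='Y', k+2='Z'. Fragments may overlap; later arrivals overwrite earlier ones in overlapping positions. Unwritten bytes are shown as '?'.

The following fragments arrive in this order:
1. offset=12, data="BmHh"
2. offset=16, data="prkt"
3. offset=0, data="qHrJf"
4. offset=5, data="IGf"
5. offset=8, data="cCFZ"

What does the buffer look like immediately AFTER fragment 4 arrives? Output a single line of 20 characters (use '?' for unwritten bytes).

Fragment 1: offset=12 data="BmHh" -> buffer=????????????BmHh????
Fragment 2: offset=16 data="prkt" -> buffer=????????????BmHhprkt
Fragment 3: offset=0 data="qHrJf" -> buffer=qHrJf???????BmHhprkt
Fragment 4: offset=5 data="IGf" -> buffer=qHrJfIGf????BmHhprkt

Answer: qHrJfIGf????BmHhprkt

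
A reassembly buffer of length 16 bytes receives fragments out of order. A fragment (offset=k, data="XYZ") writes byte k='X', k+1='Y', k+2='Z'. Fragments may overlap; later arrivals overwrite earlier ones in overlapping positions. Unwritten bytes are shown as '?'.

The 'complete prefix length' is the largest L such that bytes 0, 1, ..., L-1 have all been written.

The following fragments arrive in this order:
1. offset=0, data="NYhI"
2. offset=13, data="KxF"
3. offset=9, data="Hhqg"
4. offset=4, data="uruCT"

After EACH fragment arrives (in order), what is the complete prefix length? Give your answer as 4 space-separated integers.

Answer: 4 4 4 16

Derivation:
Fragment 1: offset=0 data="NYhI" -> buffer=NYhI???????????? -> prefix_len=4
Fragment 2: offset=13 data="KxF" -> buffer=NYhI?????????KxF -> prefix_len=4
Fragment 3: offset=9 data="Hhqg" -> buffer=NYhI?????HhqgKxF -> prefix_len=4
Fragment 4: offset=4 data="uruCT" -> buffer=NYhIuruCTHhqgKxF -> prefix_len=16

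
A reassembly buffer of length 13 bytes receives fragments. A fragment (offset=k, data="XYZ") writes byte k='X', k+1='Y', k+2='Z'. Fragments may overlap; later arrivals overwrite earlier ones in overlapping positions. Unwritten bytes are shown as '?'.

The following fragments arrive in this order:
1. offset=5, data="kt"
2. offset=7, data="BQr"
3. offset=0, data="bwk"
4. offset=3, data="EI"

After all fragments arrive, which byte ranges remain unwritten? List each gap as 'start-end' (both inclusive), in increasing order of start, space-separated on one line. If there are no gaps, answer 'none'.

Fragment 1: offset=5 len=2
Fragment 2: offset=7 len=3
Fragment 3: offset=0 len=3
Fragment 4: offset=3 len=2
Gaps: 10-12

Answer: 10-12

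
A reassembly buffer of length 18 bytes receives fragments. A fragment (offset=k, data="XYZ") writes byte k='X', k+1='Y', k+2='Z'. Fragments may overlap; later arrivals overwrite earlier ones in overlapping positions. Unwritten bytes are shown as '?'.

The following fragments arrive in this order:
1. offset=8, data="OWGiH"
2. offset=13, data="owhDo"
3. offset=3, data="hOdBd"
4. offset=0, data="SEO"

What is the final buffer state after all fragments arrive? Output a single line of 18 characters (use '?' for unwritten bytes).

Answer: SEOhOdBdOWGiHowhDo

Derivation:
Fragment 1: offset=8 data="OWGiH" -> buffer=????????OWGiH?????
Fragment 2: offset=13 data="owhDo" -> buffer=????????OWGiHowhDo
Fragment 3: offset=3 data="hOdBd" -> buffer=???hOdBdOWGiHowhDo
Fragment 4: offset=0 data="SEO" -> buffer=SEOhOdBdOWGiHowhDo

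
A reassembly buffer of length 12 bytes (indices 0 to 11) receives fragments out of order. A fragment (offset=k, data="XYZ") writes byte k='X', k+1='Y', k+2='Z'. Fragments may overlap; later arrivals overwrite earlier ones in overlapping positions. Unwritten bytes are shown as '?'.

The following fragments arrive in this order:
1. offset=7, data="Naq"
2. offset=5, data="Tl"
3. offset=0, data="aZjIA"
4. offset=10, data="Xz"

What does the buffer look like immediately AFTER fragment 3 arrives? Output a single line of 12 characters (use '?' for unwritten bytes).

Answer: aZjIATlNaq??

Derivation:
Fragment 1: offset=7 data="Naq" -> buffer=???????Naq??
Fragment 2: offset=5 data="Tl" -> buffer=?????TlNaq??
Fragment 3: offset=0 data="aZjIA" -> buffer=aZjIATlNaq??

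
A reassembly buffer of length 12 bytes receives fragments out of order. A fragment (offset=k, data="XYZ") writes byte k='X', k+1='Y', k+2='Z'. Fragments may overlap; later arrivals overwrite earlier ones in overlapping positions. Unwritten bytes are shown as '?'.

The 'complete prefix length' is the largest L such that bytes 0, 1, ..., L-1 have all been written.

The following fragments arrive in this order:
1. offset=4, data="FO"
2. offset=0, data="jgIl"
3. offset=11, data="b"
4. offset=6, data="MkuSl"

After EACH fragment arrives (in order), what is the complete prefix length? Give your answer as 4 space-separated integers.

Answer: 0 6 6 12

Derivation:
Fragment 1: offset=4 data="FO" -> buffer=????FO?????? -> prefix_len=0
Fragment 2: offset=0 data="jgIl" -> buffer=jgIlFO?????? -> prefix_len=6
Fragment 3: offset=11 data="b" -> buffer=jgIlFO?????b -> prefix_len=6
Fragment 4: offset=6 data="MkuSl" -> buffer=jgIlFOMkuSlb -> prefix_len=12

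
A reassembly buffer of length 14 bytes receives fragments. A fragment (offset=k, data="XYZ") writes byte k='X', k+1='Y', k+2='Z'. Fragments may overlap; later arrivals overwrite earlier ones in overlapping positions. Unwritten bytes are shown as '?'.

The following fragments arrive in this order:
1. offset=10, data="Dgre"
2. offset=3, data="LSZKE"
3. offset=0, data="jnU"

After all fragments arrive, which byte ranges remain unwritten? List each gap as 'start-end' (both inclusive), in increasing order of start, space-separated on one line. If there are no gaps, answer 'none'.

Answer: 8-9

Derivation:
Fragment 1: offset=10 len=4
Fragment 2: offset=3 len=5
Fragment 3: offset=0 len=3
Gaps: 8-9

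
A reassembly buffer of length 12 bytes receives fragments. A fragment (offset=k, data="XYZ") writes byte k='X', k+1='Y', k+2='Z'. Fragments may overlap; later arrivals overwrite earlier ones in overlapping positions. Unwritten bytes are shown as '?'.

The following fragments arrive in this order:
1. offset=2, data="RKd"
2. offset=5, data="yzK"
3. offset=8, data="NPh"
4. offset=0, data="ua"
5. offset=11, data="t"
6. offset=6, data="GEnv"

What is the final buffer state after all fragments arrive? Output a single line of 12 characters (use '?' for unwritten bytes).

Answer: uaRKdyGEnvht

Derivation:
Fragment 1: offset=2 data="RKd" -> buffer=??RKd???????
Fragment 2: offset=5 data="yzK" -> buffer=??RKdyzK????
Fragment 3: offset=8 data="NPh" -> buffer=??RKdyzKNPh?
Fragment 4: offset=0 data="ua" -> buffer=uaRKdyzKNPh?
Fragment 5: offset=11 data="t" -> buffer=uaRKdyzKNPht
Fragment 6: offset=6 data="GEnv" -> buffer=uaRKdyGEnvht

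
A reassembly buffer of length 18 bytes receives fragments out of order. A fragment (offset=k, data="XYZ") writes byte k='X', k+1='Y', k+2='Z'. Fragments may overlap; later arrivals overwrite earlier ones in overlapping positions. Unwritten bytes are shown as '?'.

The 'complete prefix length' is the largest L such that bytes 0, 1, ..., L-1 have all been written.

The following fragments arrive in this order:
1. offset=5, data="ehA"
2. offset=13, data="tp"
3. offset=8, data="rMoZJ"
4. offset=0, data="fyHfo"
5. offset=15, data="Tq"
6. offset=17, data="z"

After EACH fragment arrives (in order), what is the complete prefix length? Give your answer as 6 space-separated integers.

Fragment 1: offset=5 data="ehA" -> buffer=?????ehA?????????? -> prefix_len=0
Fragment 2: offset=13 data="tp" -> buffer=?????ehA?????tp??? -> prefix_len=0
Fragment 3: offset=8 data="rMoZJ" -> buffer=?????ehArMoZJtp??? -> prefix_len=0
Fragment 4: offset=0 data="fyHfo" -> buffer=fyHfoehArMoZJtp??? -> prefix_len=15
Fragment 5: offset=15 data="Tq" -> buffer=fyHfoehArMoZJtpTq? -> prefix_len=17
Fragment 6: offset=17 data="z" -> buffer=fyHfoehArMoZJtpTqz -> prefix_len=18

Answer: 0 0 0 15 17 18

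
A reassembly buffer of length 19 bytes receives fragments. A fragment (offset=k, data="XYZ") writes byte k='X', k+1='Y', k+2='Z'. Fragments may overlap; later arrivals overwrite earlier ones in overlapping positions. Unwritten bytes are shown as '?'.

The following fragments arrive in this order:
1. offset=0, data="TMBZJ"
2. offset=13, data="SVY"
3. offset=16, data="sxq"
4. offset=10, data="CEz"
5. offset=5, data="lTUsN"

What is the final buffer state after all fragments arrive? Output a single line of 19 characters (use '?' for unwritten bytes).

Fragment 1: offset=0 data="TMBZJ" -> buffer=TMBZJ??????????????
Fragment 2: offset=13 data="SVY" -> buffer=TMBZJ????????SVY???
Fragment 3: offset=16 data="sxq" -> buffer=TMBZJ????????SVYsxq
Fragment 4: offset=10 data="CEz" -> buffer=TMBZJ?????CEzSVYsxq
Fragment 5: offset=5 data="lTUsN" -> buffer=TMBZJlTUsNCEzSVYsxq

Answer: TMBZJlTUsNCEzSVYsxq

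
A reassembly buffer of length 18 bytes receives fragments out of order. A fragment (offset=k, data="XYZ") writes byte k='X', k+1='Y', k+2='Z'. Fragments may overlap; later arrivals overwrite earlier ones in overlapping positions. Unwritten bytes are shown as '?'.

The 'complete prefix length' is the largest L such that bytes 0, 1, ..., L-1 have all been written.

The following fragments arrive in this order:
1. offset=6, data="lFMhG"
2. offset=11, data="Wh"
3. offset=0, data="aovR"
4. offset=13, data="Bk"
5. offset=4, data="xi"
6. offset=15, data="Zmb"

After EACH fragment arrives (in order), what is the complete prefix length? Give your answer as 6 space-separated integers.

Answer: 0 0 4 4 15 18

Derivation:
Fragment 1: offset=6 data="lFMhG" -> buffer=??????lFMhG??????? -> prefix_len=0
Fragment 2: offset=11 data="Wh" -> buffer=??????lFMhGWh????? -> prefix_len=0
Fragment 3: offset=0 data="aovR" -> buffer=aovR??lFMhGWh????? -> prefix_len=4
Fragment 4: offset=13 data="Bk" -> buffer=aovR??lFMhGWhBk??? -> prefix_len=4
Fragment 5: offset=4 data="xi" -> buffer=aovRxilFMhGWhBk??? -> prefix_len=15
Fragment 6: offset=15 data="Zmb" -> buffer=aovRxilFMhGWhBkZmb -> prefix_len=18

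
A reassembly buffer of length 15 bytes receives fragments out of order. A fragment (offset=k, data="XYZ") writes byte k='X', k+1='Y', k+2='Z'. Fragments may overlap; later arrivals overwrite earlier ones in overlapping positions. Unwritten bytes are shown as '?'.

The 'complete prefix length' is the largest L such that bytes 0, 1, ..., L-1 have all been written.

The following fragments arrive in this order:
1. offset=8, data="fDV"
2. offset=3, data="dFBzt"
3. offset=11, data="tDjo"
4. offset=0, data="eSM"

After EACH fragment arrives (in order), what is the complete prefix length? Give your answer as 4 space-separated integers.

Answer: 0 0 0 15

Derivation:
Fragment 1: offset=8 data="fDV" -> buffer=????????fDV???? -> prefix_len=0
Fragment 2: offset=3 data="dFBzt" -> buffer=???dFBztfDV???? -> prefix_len=0
Fragment 3: offset=11 data="tDjo" -> buffer=???dFBztfDVtDjo -> prefix_len=0
Fragment 4: offset=0 data="eSM" -> buffer=eSMdFBztfDVtDjo -> prefix_len=15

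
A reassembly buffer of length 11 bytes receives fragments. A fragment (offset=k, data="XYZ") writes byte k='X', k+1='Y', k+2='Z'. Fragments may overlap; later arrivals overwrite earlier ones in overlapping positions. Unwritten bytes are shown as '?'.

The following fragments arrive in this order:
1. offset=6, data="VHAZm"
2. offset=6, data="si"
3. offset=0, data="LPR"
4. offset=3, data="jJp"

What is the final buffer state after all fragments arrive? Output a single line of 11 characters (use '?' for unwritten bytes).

Fragment 1: offset=6 data="VHAZm" -> buffer=??????VHAZm
Fragment 2: offset=6 data="si" -> buffer=??????siAZm
Fragment 3: offset=0 data="LPR" -> buffer=LPR???siAZm
Fragment 4: offset=3 data="jJp" -> buffer=LPRjJpsiAZm

Answer: LPRjJpsiAZm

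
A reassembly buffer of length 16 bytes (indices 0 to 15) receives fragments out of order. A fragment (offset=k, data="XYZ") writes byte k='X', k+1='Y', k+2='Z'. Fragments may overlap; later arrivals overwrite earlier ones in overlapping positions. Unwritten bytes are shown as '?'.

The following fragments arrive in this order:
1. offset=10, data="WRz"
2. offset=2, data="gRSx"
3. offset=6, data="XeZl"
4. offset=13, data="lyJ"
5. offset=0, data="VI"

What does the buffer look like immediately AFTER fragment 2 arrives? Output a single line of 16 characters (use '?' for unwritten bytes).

Answer: ??gRSx????WRz???

Derivation:
Fragment 1: offset=10 data="WRz" -> buffer=??????????WRz???
Fragment 2: offset=2 data="gRSx" -> buffer=??gRSx????WRz???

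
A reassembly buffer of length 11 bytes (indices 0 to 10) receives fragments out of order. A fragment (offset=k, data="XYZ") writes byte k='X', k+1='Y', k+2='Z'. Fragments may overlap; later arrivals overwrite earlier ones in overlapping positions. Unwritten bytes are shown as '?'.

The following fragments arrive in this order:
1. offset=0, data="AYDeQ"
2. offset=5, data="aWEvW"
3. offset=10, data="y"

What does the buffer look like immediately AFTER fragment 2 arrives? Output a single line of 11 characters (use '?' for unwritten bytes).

Answer: AYDeQaWEvW?

Derivation:
Fragment 1: offset=0 data="AYDeQ" -> buffer=AYDeQ??????
Fragment 2: offset=5 data="aWEvW" -> buffer=AYDeQaWEvW?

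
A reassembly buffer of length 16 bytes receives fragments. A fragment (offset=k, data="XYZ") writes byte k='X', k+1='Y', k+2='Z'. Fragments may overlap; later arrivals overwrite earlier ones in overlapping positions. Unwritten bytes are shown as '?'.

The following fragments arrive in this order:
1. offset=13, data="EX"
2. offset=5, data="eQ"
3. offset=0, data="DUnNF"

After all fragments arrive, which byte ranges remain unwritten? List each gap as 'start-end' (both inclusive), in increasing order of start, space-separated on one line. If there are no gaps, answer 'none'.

Answer: 7-12 15-15

Derivation:
Fragment 1: offset=13 len=2
Fragment 2: offset=5 len=2
Fragment 3: offset=0 len=5
Gaps: 7-12 15-15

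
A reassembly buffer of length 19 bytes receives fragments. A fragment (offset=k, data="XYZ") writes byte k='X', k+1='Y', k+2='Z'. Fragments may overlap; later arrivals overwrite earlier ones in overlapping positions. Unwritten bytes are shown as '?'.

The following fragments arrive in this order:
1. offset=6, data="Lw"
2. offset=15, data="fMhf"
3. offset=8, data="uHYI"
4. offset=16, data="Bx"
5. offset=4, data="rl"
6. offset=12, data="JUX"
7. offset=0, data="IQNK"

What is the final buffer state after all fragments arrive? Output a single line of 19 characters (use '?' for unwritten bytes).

Fragment 1: offset=6 data="Lw" -> buffer=??????Lw???????????
Fragment 2: offset=15 data="fMhf" -> buffer=??????Lw???????fMhf
Fragment 3: offset=8 data="uHYI" -> buffer=??????LwuHYI???fMhf
Fragment 4: offset=16 data="Bx" -> buffer=??????LwuHYI???fBxf
Fragment 5: offset=4 data="rl" -> buffer=????rlLwuHYI???fBxf
Fragment 6: offset=12 data="JUX" -> buffer=????rlLwuHYIJUXfBxf
Fragment 7: offset=0 data="IQNK" -> buffer=IQNKrlLwuHYIJUXfBxf

Answer: IQNKrlLwuHYIJUXfBxf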